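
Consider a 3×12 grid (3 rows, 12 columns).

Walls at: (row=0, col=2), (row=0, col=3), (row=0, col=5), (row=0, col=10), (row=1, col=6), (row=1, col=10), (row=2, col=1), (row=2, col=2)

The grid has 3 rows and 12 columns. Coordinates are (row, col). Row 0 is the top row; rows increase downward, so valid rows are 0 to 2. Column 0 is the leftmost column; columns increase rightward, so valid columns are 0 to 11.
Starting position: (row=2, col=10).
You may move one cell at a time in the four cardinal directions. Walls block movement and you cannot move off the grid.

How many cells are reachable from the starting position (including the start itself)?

Answer: Reachable cells: 28

Derivation:
BFS flood-fill from (row=2, col=10):
  Distance 0: (row=2, col=10)
  Distance 1: (row=2, col=9), (row=2, col=11)
  Distance 2: (row=1, col=9), (row=1, col=11), (row=2, col=8)
  Distance 3: (row=0, col=9), (row=0, col=11), (row=1, col=8), (row=2, col=7)
  Distance 4: (row=0, col=8), (row=1, col=7), (row=2, col=6)
  Distance 5: (row=0, col=7), (row=2, col=5)
  Distance 6: (row=0, col=6), (row=1, col=5), (row=2, col=4)
  Distance 7: (row=1, col=4), (row=2, col=3)
  Distance 8: (row=0, col=4), (row=1, col=3)
  Distance 9: (row=1, col=2)
  Distance 10: (row=1, col=1)
  Distance 11: (row=0, col=1), (row=1, col=0)
  Distance 12: (row=0, col=0), (row=2, col=0)
Total reachable: 28 (grid has 28 open cells total)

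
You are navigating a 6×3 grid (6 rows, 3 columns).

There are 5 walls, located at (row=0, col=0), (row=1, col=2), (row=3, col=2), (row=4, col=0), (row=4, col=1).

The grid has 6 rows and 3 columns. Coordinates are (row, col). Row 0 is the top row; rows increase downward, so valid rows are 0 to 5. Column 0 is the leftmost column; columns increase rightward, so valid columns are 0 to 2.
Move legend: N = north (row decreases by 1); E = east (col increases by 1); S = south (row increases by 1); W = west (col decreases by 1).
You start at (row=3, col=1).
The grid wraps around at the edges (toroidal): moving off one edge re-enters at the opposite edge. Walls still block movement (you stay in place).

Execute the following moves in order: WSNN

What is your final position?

Answer: Final position: (row=1, col=0)

Derivation:
Start: (row=3, col=1)
  W (west): (row=3, col=1) -> (row=3, col=0)
  S (south): blocked, stay at (row=3, col=0)
  N (north): (row=3, col=0) -> (row=2, col=0)
  N (north): (row=2, col=0) -> (row=1, col=0)
Final: (row=1, col=0)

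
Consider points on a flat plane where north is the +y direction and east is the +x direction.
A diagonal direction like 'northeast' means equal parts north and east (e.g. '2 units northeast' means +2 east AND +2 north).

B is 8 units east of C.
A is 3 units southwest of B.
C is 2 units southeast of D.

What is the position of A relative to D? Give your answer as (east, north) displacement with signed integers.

Answer: A is at (east=7, north=-5) relative to D.

Derivation:
Place D at the origin (east=0, north=0).
  C is 2 units southeast of D: delta (east=+2, north=-2); C at (east=2, north=-2).
  B is 8 units east of C: delta (east=+8, north=+0); B at (east=10, north=-2).
  A is 3 units southwest of B: delta (east=-3, north=-3); A at (east=7, north=-5).
Therefore A relative to D: (east=7, north=-5).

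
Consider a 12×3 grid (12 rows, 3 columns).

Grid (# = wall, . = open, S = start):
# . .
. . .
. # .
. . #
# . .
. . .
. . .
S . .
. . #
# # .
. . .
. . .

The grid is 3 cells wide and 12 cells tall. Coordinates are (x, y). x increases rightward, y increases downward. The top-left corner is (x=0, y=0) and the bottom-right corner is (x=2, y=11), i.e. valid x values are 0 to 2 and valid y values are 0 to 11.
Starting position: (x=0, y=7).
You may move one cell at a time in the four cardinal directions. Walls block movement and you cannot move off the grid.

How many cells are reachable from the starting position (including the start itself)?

Answer: Reachable cells: 22

Derivation:
BFS flood-fill from (x=0, y=7):
  Distance 0: (x=0, y=7)
  Distance 1: (x=0, y=6), (x=1, y=7), (x=0, y=8)
  Distance 2: (x=0, y=5), (x=1, y=6), (x=2, y=7), (x=1, y=8)
  Distance 3: (x=1, y=5), (x=2, y=6)
  Distance 4: (x=1, y=4), (x=2, y=5)
  Distance 5: (x=1, y=3), (x=2, y=4)
  Distance 6: (x=0, y=3)
  Distance 7: (x=0, y=2)
  Distance 8: (x=0, y=1)
  Distance 9: (x=1, y=1)
  Distance 10: (x=1, y=0), (x=2, y=1)
  Distance 11: (x=2, y=0), (x=2, y=2)
Total reachable: 22 (grid has 29 open cells total)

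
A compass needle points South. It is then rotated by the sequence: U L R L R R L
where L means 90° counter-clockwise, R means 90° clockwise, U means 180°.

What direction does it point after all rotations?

Start: South
  U (U-turn (180°)) -> North
  L (left (90° counter-clockwise)) -> West
  R (right (90° clockwise)) -> North
  L (left (90° counter-clockwise)) -> West
  R (right (90° clockwise)) -> North
  R (right (90° clockwise)) -> East
  L (left (90° counter-clockwise)) -> North
Final: North

Answer: Final heading: North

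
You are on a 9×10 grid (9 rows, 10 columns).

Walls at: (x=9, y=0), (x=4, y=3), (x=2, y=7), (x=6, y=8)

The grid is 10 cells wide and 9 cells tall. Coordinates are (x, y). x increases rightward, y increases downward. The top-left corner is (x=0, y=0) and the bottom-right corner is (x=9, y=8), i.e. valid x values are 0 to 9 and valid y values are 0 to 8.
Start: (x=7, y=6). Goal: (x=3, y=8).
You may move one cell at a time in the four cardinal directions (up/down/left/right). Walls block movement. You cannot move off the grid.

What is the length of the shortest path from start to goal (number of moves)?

BFS from (x=7, y=6) until reaching (x=3, y=8):
  Distance 0: (x=7, y=6)
  Distance 1: (x=7, y=5), (x=6, y=6), (x=8, y=6), (x=7, y=7)
  Distance 2: (x=7, y=4), (x=6, y=5), (x=8, y=5), (x=5, y=6), (x=9, y=6), (x=6, y=7), (x=8, y=7), (x=7, y=8)
  Distance 3: (x=7, y=3), (x=6, y=4), (x=8, y=4), (x=5, y=5), (x=9, y=5), (x=4, y=6), (x=5, y=7), (x=9, y=7), (x=8, y=8)
  Distance 4: (x=7, y=2), (x=6, y=3), (x=8, y=3), (x=5, y=4), (x=9, y=4), (x=4, y=5), (x=3, y=6), (x=4, y=7), (x=5, y=8), (x=9, y=8)
  Distance 5: (x=7, y=1), (x=6, y=2), (x=8, y=2), (x=5, y=3), (x=9, y=3), (x=4, y=4), (x=3, y=5), (x=2, y=6), (x=3, y=7), (x=4, y=8)
  Distance 6: (x=7, y=0), (x=6, y=1), (x=8, y=1), (x=5, y=2), (x=9, y=2), (x=3, y=4), (x=2, y=5), (x=1, y=6), (x=3, y=8)  <- goal reached here
One shortest path (6 moves): (x=7, y=6) -> (x=6, y=6) -> (x=5, y=6) -> (x=4, y=6) -> (x=3, y=6) -> (x=3, y=7) -> (x=3, y=8)

Answer: Shortest path length: 6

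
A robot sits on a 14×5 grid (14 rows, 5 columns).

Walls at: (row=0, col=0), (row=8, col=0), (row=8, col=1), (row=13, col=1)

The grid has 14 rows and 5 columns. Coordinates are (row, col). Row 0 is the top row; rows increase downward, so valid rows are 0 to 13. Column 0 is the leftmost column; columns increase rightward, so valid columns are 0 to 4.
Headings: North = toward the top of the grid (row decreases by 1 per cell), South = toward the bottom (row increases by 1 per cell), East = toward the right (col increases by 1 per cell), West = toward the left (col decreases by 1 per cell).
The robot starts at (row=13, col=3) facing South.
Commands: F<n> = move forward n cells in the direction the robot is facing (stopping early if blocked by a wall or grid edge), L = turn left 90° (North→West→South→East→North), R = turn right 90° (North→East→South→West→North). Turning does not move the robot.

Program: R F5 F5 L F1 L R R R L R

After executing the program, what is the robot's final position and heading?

Start: (row=13, col=3), facing South
  R: turn right, now facing West
  F5: move forward 1/5 (blocked), now at (row=13, col=2)
  F5: move forward 0/5 (blocked), now at (row=13, col=2)
  L: turn left, now facing South
  F1: move forward 0/1 (blocked), now at (row=13, col=2)
  L: turn left, now facing East
  R: turn right, now facing South
  R: turn right, now facing West
  R: turn right, now facing North
  L: turn left, now facing West
  R: turn right, now facing North
Final: (row=13, col=2), facing North

Answer: Final position: (row=13, col=2), facing North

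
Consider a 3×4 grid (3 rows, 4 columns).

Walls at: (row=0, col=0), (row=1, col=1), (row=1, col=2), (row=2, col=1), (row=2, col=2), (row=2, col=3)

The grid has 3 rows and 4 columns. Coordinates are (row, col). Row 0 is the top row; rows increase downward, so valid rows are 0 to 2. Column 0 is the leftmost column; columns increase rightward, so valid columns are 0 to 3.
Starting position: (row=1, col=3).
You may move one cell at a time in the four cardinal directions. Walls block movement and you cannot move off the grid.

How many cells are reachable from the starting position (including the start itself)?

Answer: Reachable cells: 4

Derivation:
BFS flood-fill from (row=1, col=3):
  Distance 0: (row=1, col=3)
  Distance 1: (row=0, col=3)
  Distance 2: (row=0, col=2)
  Distance 3: (row=0, col=1)
Total reachable: 4 (grid has 6 open cells total)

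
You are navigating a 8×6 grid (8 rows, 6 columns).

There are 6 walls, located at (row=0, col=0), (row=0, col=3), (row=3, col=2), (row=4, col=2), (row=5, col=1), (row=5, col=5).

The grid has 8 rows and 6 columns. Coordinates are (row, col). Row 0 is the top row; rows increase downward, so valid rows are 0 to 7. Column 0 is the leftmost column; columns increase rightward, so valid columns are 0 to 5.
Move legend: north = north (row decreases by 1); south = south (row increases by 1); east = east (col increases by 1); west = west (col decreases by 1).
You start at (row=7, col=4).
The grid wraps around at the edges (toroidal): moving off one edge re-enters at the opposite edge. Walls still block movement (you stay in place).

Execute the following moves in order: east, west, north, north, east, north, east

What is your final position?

Start: (row=7, col=4)
  east (east): (row=7, col=4) -> (row=7, col=5)
  west (west): (row=7, col=5) -> (row=7, col=4)
  north (north): (row=7, col=4) -> (row=6, col=4)
  north (north): (row=6, col=4) -> (row=5, col=4)
  east (east): blocked, stay at (row=5, col=4)
  north (north): (row=5, col=4) -> (row=4, col=4)
  east (east): (row=4, col=4) -> (row=4, col=5)
Final: (row=4, col=5)

Answer: Final position: (row=4, col=5)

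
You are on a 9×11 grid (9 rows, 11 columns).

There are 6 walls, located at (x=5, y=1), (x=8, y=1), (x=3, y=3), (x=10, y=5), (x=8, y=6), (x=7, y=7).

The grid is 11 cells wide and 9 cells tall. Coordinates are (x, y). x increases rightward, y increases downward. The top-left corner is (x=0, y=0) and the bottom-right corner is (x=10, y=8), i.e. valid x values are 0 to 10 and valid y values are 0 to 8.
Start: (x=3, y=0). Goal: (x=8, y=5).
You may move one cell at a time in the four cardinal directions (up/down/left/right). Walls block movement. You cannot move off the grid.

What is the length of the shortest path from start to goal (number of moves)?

BFS from (x=3, y=0) until reaching (x=8, y=5):
  Distance 0: (x=3, y=0)
  Distance 1: (x=2, y=0), (x=4, y=0), (x=3, y=1)
  Distance 2: (x=1, y=0), (x=5, y=0), (x=2, y=1), (x=4, y=1), (x=3, y=2)
  Distance 3: (x=0, y=0), (x=6, y=0), (x=1, y=1), (x=2, y=2), (x=4, y=2)
  Distance 4: (x=7, y=0), (x=0, y=1), (x=6, y=1), (x=1, y=2), (x=5, y=2), (x=2, y=3), (x=4, y=3)
  Distance 5: (x=8, y=0), (x=7, y=1), (x=0, y=2), (x=6, y=2), (x=1, y=3), (x=5, y=3), (x=2, y=4), (x=4, y=4)
  Distance 6: (x=9, y=0), (x=7, y=2), (x=0, y=3), (x=6, y=3), (x=1, y=4), (x=3, y=4), (x=5, y=4), (x=2, y=5), (x=4, y=5)
  Distance 7: (x=10, y=0), (x=9, y=1), (x=8, y=2), (x=7, y=3), (x=0, y=4), (x=6, y=4), (x=1, y=5), (x=3, y=5), (x=5, y=5), (x=2, y=6), (x=4, y=6)
  Distance 8: (x=10, y=1), (x=9, y=2), (x=8, y=3), (x=7, y=4), (x=0, y=5), (x=6, y=5), (x=1, y=6), (x=3, y=6), (x=5, y=6), (x=2, y=7), (x=4, y=7)
  Distance 9: (x=10, y=2), (x=9, y=3), (x=8, y=4), (x=7, y=5), (x=0, y=6), (x=6, y=6), (x=1, y=7), (x=3, y=7), (x=5, y=7), (x=2, y=8), (x=4, y=8)
  Distance 10: (x=10, y=3), (x=9, y=4), (x=8, y=5), (x=7, y=6), (x=0, y=7), (x=6, y=7), (x=1, y=8), (x=3, y=8), (x=5, y=8)  <- goal reached here
One shortest path (10 moves): (x=3, y=0) -> (x=4, y=0) -> (x=5, y=0) -> (x=6, y=0) -> (x=7, y=0) -> (x=7, y=1) -> (x=7, y=2) -> (x=8, y=2) -> (x=8, y=3) -> (x=8, y=4) -> (x=8, y=5)

Answer: Shortest path length: 10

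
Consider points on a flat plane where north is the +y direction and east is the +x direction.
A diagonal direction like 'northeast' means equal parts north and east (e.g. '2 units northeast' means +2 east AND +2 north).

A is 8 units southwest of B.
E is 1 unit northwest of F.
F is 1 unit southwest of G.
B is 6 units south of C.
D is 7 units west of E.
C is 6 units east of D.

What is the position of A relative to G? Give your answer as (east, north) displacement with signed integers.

Answer: A is at (east=-11, north=-14) relative to G.

Derivation:
Place G at the origin (east=0, north=0).
  F is 1 unit southwest of G: delta (east=-1, north=-1); F at (east=-1, north=-1).
  E is 1 unit northwest of F: delta (east=-1, north=+1); E at (east=-2, north=0).
  D is 7 units west of E: delta (east=-7, north=+0); D at (east=-9, north=0).
  C is 6 units east of D: delta (east=+6, north=+0); C at (east=-3, north=0).
  B is 6 units south of C: delta (east=+0, north=-6); B at (east=-3, north=-6).
  A is 8 units southwest of B: delta (east=-8, north=-8); A at (east=-11, north=-14).
Therefore A relative to G: (east=-11, north=-14).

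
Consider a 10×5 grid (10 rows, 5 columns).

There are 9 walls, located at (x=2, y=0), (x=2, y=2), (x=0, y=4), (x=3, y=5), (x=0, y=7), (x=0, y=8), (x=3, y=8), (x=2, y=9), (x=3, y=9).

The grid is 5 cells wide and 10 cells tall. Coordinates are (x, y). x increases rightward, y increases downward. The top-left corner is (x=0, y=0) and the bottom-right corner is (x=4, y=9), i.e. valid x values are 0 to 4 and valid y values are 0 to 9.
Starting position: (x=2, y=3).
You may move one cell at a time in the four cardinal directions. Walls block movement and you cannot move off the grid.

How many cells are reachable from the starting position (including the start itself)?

BFS flood-fill from (x=2, y=3):
  Distance 0: (x=2, y=3)
  Distance 1: (x=1, y=3), (x=3, y=3), (x=2, y=4)
  Distance 2: (x=1, y=2), (x=3, y=2), (x=0, y=3), (x=4, y=3), (x=1, y=4), (x=3, y=4), (x=2, y=5)
  Distance 3: (x=1, y=1), (x=3, y=1), (x=0, y=2), (x=4, y=2), (x=4, y=4), (x=1, y=5), (x=2, y=6)
  Distance 4: (x=1, y=0), (x=3, y=0), (x=0, y=1), (x=2, y=1), (x=4, y=1), (x=0, y=5), (x=4, y=5), (x=1, y=6), (x=3, y=6), (x=2, y=7)
  Distance 5: (x=0, y=0), (x=4, y=0), (x=0, y=6), (x=4, y=6), (x=1, y=7), (x=3, y=7), (x=2, y=8)
  Distance 6: (x=4, y=7), (x=1, y=8)
  Distance 7: (x=4, y=8), (x=1, y=9)
  Distance 8: (x=0, y=9), (x=4, y=9)
Total reachable: 41 (grid has 41 open cells total)

Answer: Reachable cells: 41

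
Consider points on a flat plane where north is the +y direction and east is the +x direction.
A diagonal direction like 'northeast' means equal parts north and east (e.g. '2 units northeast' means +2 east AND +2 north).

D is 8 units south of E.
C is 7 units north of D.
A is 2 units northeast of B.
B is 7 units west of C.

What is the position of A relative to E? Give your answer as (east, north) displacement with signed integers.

Answer: A is at (east=-5, north=1) relative to E.

Derivation:
Place E at the origin (east=0, north=0).
  D is 8 units south of E: delta (east=+0, north=-8); D at (east=0, north=-8).
  C is 7 units north of D: delta (east=+0, north=+7); C at (east=0, north=-1).
  B is 7 units west of C: delta (east=-7, north=+0); B at (east=-7, north=-1).
  A is 2 units northeast of B: delta (east=+2, north=+2); A at (east=-5, north=1).
Therefore A relative to E: (east=-5, north=1).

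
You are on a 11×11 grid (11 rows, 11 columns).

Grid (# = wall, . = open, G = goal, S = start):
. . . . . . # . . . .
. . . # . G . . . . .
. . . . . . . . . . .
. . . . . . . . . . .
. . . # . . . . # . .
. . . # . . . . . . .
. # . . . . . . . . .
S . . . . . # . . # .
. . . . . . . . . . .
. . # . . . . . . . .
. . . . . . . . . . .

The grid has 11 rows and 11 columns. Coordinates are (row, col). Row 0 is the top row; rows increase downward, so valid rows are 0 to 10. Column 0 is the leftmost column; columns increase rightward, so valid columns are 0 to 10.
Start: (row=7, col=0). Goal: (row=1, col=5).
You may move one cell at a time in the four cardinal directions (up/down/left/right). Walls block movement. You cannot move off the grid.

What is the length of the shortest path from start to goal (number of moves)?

Answer: Shortest path length: 11

Derivation:
BFS from (row=7, col=0) until reaching (row=1, col=5):
  Distance 0: (row=7, col=0)
  Distance 1: (row=6, col=0), (row=7, col=1), (row=8, col=0)
  Distance 2: (row=5, col=0), (row=7, col=2), (row=8, col=1), (row=9, col=0)
  Distance 3: (row=4, col=0), (row=5, col=1), (row=6, col=2), (row=7, col=3), (row=8, col=2), (row=9, col=1), (row=10, col=0)
  Distance 4: (row=3, col=0), (row=4, col=1), (row=5, col=2), (row=6, col=3), (row=7, col=4), (row=8, col=3), (row=10, col=1)
  Distance 5: (row=2, col=0), (row=3, col=1), (row=4, col=2), (row=6, col=4), (row=7, col=5), (row=8, col=4), (row=9, col=3), (row=10, col=2)
  Distance 6: (row=1, col=0), (row=2, col=1), (row=3, col=2), (row=5, col=4), (row=6, col=5), (row=8, col=5), (row=9, col=4), (row=10, col=3)
  Distance 7: (row=0, col=0), (row=1, col=1), (row=2, col=2), (row=3, col=3), (row=4, col=4), (row=5, col=5), (row=6, col=6), (row=8, col=6), (row=9, col=5), (row=10, col=4)
  Distance 8: (row=0, col=1), (row=1, col=2), (row=2, col=3), (row=3, col=4), (row=4, col=5), (row=5, col=6), (row=6, col=7), (row=8, col=7), (row=9, col=6), (row=10, col=5)
  Distance 9: (row=0, col=2), (row=2, col=4), (row=3, col=5), (row=4, col=6), (row=5, col=7), (row=6, col=8), (row=7, col=7), (row=8, col=8), (row=9, col=7), (row=10, col=6)
  Distance 10: (row=0, col=3), (row=1, col=4), (row=2, col=5), (row=3, col=6), (row=4, col=7), (row=5, col=8), (row=6, col=9), (row=7, col=8), (row=8, col=9), (row=9, col=8), (row=10, col=7)
  Distance 11: (row=0, col=4), (row=1, col=5), (row=2, col=6), (row=3, col=7), (row=5, col=9), (row=6, col=10), (row=8, col=10), (row=9, col=9), (row=10, col=8)  <- goal reached here
One shortest path (11 moves): (row=7, col=0) -> (row=7, col=1) -> (row=7, col=2) -> (row=7, col=3) -> (row=7, col=4) -> (row=7, col=5) -> (row=6, col=5) -> (row=5, col=5) -> (row=4, col=5) -> (row=3, col=5) -> (row=2, col=5) -> (row=1, col=5)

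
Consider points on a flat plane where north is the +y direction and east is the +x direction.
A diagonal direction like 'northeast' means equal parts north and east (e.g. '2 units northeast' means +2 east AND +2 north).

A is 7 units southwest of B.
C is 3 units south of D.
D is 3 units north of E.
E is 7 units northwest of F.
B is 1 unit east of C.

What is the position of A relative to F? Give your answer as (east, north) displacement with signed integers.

Answer: A is at (east=-13, north=0) relative to F.

Derivation:
Place F at the origin (east=0, north=0).
  E is 7 units northwest of F: delta (east=-7, north=+7); E at (east=-7, north=7).
  D is 3 units north of E: delta (east=+0, north=+3); D at (east=-7, north=10).
  C is 3 units south of D: delta (east=+0, north=-3); C at (east=-7, north=7).
  B is 1 unit east of C: delta (east=+1, north=+0); B at (east=-6, north=7).
  A is 7 units southwest of B: delta (east=-7, north=-7); A at (east=-13, north=0).
Therefore A relative to F: (east=-13, north=0).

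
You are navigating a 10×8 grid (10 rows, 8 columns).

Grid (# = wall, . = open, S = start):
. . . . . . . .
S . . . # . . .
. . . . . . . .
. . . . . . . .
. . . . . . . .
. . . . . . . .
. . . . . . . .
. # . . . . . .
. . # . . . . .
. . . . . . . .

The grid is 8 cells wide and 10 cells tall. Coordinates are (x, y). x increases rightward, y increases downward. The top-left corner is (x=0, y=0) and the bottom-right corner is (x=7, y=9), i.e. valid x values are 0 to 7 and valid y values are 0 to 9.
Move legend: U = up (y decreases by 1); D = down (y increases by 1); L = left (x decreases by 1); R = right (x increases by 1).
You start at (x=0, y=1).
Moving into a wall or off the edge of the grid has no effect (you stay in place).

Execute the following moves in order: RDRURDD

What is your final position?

Start: (x=0, y=1)
  R (right): (x=0, y=1) -> (x=1, y=1)
  D (down): (x=1, y=1) -> (x=1, y=2)
  R (right): (x=1, y=2) -> (x=2, y=2)
  U (up): (x=2, y=2) -> (x=2, y=1)
  R (right): (x=2, y=1) -> (x=3, y=1)
  D (down): (x=3, y=1) -> (x=3, y=2)
  D (down): (x=3, y=2) -> (x=3, y=3)
Final: (x=3, y=3)

Answer: Final position: (x=3, y=3)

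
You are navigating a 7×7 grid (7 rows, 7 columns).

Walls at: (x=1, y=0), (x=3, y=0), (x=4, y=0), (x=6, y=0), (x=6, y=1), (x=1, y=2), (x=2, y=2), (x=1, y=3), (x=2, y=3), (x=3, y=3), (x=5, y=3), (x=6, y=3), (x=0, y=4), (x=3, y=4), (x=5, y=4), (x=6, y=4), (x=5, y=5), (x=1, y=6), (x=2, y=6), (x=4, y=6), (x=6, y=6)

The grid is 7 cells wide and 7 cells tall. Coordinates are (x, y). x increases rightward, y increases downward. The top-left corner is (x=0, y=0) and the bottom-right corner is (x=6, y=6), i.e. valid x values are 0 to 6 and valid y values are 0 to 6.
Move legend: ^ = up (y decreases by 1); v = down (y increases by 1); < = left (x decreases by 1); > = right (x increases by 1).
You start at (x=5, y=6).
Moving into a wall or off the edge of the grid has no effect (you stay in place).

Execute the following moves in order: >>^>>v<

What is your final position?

Start: (x=5, y=6)
  > (right): blocked, stay at (x=5, y=6)
  > (right): blocked, stay at (x=5, y=6)
  ^ (up): blocked, stay at (x=5, y=6)
  > (right): blocked, stay at (x=5, y=6)
  > (right): blocked, stay at (x=5, y=6)
  v (down): blocked, stay at (x=5, y=6)
  < (left): blocked, stay at (x=5, y=6)
Final: (x=5, y=6)

Answer: Final position: (x=5, y=6)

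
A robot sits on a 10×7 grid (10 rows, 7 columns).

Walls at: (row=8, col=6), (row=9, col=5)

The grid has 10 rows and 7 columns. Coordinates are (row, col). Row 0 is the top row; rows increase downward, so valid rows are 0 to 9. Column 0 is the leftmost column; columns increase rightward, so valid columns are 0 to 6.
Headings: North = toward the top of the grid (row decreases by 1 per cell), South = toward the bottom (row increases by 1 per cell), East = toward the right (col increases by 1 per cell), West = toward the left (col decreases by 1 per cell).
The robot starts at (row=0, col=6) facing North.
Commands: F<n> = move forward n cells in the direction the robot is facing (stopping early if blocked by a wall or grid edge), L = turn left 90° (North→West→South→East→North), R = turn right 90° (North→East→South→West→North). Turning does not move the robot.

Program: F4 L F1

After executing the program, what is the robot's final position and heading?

Start: (row=0, col=6), facing North
  F4: move forward 0/4 (blocked), now at (row=0, col=6)
  L: turn left, now facing West
  F1: move forward 1, now at (row=0, col=5)
Final: (row=0, col=5), facing West

Answer: Final position: (row=0, col=5), facing West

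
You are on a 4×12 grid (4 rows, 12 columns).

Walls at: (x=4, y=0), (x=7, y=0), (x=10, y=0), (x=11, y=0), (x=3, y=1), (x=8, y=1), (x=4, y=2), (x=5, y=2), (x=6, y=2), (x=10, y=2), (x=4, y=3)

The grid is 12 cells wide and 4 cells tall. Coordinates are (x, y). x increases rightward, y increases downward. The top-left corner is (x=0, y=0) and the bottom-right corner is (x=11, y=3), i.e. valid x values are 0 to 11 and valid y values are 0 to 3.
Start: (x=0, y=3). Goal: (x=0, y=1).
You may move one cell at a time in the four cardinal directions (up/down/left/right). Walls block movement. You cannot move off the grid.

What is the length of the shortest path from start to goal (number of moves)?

BFS from (x=0, y=3) until reaching (x=0, y=1):
  Distance 0: (x=0, y=3)
  Distance 1: (x=0, y=2), (x=1, y=3)
  Distance 2: (x=0, y=1), (x=1, y=2), (x=2, y=3)  <- goal reached here
One shortest path (2 moves): (x=0, y=3) -> (x=0, y=2) -> (x=0, y=1)

Answer: Shortest path length: 2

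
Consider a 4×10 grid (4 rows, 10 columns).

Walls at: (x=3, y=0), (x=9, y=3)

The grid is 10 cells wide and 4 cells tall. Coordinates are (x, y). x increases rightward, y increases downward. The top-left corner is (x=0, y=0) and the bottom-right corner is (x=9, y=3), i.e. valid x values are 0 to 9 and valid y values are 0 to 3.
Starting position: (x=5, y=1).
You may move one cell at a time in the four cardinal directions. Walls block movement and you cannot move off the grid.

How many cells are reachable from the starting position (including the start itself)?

BFS flood-fill from (x=5, y=1):
  Distance 0: (x=5, y=1)
  Distance 1: (x=5, y=0), (x=4, y=1), (x=6, y=1), (x=5, y=2)
  Distance 2: (x=4, y=0), (x=6, y=0), (x=3, y=1), (x=7, y=1), (x=4, y=2), (x=6, y=2), (x=5, y=3)
  Distance 3: (x=7, y=0), (x=2, y=1), (x=8, y=1), (x=3, y=2), (x=7, y=2), (x=4, y=3), (x=6, y=3)
  Distance 4: (x=2, y=0), (x=8, y=0), (x=1, y=1), (x=9, y=1), (x=2, y=2), (x=8, y=2), (x=3, y=3), (x=7, y=3)
  Distance 5: (x=1, y=0), (x=9, y=0), (x=0, y=1), (x=1, y=2), (x=9, y=2), (x=2, y=3), (x=8, y=3)
  Distance 6: (x=0, y=0), (x=0, y=2), (x=1, y=3)
  Distance 7: (x=0, y=3)
Total reachable: 38 (grid has 38 open cells total)

Answer: Reachable cells: 38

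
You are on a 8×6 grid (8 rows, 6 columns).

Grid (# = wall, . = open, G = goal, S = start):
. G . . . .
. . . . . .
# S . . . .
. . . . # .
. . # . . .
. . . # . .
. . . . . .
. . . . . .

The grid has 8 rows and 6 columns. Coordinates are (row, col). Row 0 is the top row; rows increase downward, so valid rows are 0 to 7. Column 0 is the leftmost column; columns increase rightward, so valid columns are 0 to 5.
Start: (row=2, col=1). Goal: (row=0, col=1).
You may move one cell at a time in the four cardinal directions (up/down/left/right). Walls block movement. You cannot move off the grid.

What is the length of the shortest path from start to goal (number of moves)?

Answer: Shortest path length: 2

Derivation:
BFS from (row=2, col=1) until reaching (row=0, col=1):
  Distance 0: (row=2, col=1)
  Distance 1: (row=1, col=1), (row=2, col=2), (row=3, col=1)
  Distance 2: (row=0, col=1), (row=1, col=0), (row=1, col=2), (row=2, col=3), (row=3, col=0), (row=3, col=2), (row=4, col=1)  <- goal reached here
One shortest path (2 moves): (row=2, col=1) -> (row=1, col=1) -> (row=0, col=1)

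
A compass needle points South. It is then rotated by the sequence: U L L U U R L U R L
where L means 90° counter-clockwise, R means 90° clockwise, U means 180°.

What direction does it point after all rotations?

Start: South
  U (U-turn (180°)) -> North
  L (left (90° counter-clockwise)) -> West
  L (left (90° counter-clockwise)) -> South
  U (U-turn (180°)) -> North
  U (U-turn (180°)) -> South
  R (right (90° clockwise)) -> West
  L (left (90° counter-clockwise)) -> South
  U (U-turn (180°)) -> North
  R (right (90° clockwise)) -> East
  L (left (90° counter-clockwise)) -> North
Final: North

Answer: Final heading: North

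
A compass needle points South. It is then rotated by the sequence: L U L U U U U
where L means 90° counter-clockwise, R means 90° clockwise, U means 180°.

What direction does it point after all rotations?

Answer: Final heading: South

Derivation:
Start: South
  L (left (90° counter-clockwise)) -> East
  U (U-turn (180°)) -> West
  L (left (90° counter-clockwise)) -> South
  U (U-turn (180°)) -> North
  U (U-turn (180°)) -> South
  U (U-turn (180°)) -> North
  U (U-turn (180°)) -> South
Final: South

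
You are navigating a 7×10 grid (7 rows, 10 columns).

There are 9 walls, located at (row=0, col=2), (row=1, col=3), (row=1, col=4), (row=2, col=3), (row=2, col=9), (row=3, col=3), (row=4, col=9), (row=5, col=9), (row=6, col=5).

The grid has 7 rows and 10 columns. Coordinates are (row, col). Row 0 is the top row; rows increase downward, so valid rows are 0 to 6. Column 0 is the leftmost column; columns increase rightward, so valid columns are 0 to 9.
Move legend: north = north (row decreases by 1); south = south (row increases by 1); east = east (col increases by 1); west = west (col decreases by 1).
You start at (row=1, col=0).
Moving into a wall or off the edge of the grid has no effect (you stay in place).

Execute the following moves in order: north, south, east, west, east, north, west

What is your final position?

Start: (row=1, col=0)
  north (north): (row=1, col=0) -> (row=0, col=0)
  south (south): (row=0, col=0) -> (row=1, col=0)
  east (east): (row=1, col=0) -> (row=1, col=1)
  west (west): (row=1, col=1) -> (row=1, col=0)
  east (east): (row=1, col=0) -> (row=1, col=1)
  north (north): (row=1, col=1) -> (row=0, col=1)
  west (west): (row=0, col=1) -> (row=0, col=0)
Final: (row=0, col=0)

Answer: Final position: (row=0, col=0)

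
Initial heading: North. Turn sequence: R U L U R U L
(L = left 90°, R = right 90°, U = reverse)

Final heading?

Answer: Final heading: South

Derivation:
Start: North
  R (right (90° clockwise)) -> East
  U (U-turn (180°)) -> West
  L (left (90° counter-clockwise)) -> South
  U (U-turn (180°)) -> North
  R (right (90° clockwise)) -> East
  U (U-turn (180°)) -> West
  L (left (90° counter-clockwise)) -> South
Final: South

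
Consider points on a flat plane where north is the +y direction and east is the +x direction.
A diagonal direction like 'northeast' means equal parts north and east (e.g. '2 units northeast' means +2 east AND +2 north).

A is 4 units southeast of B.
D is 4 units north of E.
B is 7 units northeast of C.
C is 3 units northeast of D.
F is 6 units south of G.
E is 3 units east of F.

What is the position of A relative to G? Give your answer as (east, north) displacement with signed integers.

Answer: A is at (east=17, north=4) relative to G.

Derivation:
Place G at the origin (east=0, north=0).
  F is 6 units south of G: delta (east=+0, north=-6); F at (east=0, north=-6).
  E is 3 units east of F: delta (east=+3, north=+0); E at (east=3, north=-6).
  D is 4 units north of E: delta (east=+0, north=+4); D at (east=3, north=-2).
  C is 3 units northeast of D: delta (east=+3, north=+3); C at (east=6, north=1).
  B is 7 units northeast of C: delta (east=+7, north=+7); B at (east=13, north=8).
  A is 4 units southeast of B: delta (east=+4, north=-4); A at (east=17, north=4).
Therefore A relative to G: (east=17, north=4).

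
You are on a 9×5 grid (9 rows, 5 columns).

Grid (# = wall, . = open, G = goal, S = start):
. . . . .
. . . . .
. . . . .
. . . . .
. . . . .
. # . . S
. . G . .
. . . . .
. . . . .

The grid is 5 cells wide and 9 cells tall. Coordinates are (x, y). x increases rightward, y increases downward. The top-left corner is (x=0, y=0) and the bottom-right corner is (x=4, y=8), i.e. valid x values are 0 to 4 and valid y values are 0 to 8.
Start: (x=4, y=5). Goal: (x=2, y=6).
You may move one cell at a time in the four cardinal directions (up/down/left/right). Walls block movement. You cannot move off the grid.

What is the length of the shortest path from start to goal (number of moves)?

BFS from (x=4, y=5) until reaching (x=2, y=6):
  Distance 0: (x=4, y=5)
  Distance 1: (x=4, y=4), (x=3, y=5), (x=4, y=6)
  Distance 2: (x=4, y=3), (x=3, y=4), (x=2, y=5), (x=3, y=6), (x=4, y=7)
  Distance 3: (x=4, y=2), (x=3, y=3), (x=2, y=4), (x=2, y=6), (x=3, y=7), (x=4, y=8)  <- goal reached here
One shortest path (3 moves): (x=4, y=5) -> (x=3, y=5) -> (x=2, y=5) -> (x=2, y=6)

Answer: Shortest path length: 3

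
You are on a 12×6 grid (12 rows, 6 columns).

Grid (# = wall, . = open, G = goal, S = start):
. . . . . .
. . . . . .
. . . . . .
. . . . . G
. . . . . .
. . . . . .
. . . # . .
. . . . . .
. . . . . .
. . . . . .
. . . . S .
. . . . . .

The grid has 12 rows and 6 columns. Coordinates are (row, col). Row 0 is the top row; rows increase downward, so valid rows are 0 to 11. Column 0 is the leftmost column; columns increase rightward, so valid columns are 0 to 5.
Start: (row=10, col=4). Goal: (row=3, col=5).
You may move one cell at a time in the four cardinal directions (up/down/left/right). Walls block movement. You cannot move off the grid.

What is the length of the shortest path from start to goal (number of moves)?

BFS from (row=10, col=4) until reaching (row=3, col=5):
  Distance 0: (row=10, col=4)
  Distance 1: (row=9, col=4), (row=10, col=3), (row=10, col=5), (row=11, col=4)
  Distance 2: (row=8, col=4), (row=9, col=3), (row=9, col=5), (row=10, col=2), (row=11, col=3), (row=11, col=5)
  Distance 3: (row=7, col=4), (row=8, col=3), (row=8, col=5), (row=9, col=2), (row=10, col=1), (row=11, col=2)
  Distance 4: (row=6, col=4), (row=7, col=3), (row=7, col=5), (row=8, col=2), (row=9, col=1), (row=10, col=0), (row=11, col=1)
  Distance 5: (row=5, col=4), (row=6, col=5), (row=7, col=2), (row=8, col=1), (row=9, col=0), (row=11, col=0)
  Distance 6: (row=4, col=4), (row=5, col=3), (row=5, col=5), (row=6, col=2), (row=7, col=1), (row=8, col=0)
  Distance 7: (row=3, col=4), (row=4, col=3), (row=4, col=5), (row=5, col=2), (row=6, col=1), (row=7, col=0)
  Distance 8: (row=2, col=4), (row=3, col=3), (row=3, col=5), (row=4, col=2), (row=5, col=1), (row=6, col=0)  <- goal reached here
One shortest path (8 moves): (row=10, col=4) -> (row=10, col=5) -> (row=9, col=5) -> (row=8, col=5) -> (row=7, col=5) -> (row=6, col=5) -> (row=5, col=5) -> (row=4, col=5) -> (row=3, col=5)

Answer: Shortest path length: 8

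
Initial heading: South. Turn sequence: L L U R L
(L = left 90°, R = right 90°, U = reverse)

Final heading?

Answer: Final heading: South

Derivation:
Start: South
  L (left (90° counter-clockwise)) -> East
  L (left (90° counter-clockwise)) -> North
  U (U-turn (180°)) -> South
  R (right (90° clockwise)) -> West
  L (left (90° counter-clockwise)) -> South
Final: South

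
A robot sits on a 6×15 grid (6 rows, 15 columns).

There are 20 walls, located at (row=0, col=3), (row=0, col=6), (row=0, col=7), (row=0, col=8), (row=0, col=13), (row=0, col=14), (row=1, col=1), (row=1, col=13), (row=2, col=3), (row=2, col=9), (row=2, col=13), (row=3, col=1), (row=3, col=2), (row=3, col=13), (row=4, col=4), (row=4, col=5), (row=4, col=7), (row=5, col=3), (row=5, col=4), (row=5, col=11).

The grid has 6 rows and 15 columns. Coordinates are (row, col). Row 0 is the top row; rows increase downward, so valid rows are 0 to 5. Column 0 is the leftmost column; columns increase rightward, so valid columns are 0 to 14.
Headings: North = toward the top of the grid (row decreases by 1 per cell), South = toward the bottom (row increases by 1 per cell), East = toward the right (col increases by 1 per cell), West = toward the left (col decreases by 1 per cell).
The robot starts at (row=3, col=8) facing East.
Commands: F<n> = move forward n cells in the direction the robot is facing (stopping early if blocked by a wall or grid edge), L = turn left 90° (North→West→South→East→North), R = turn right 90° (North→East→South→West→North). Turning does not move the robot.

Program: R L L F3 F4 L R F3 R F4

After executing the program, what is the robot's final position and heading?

Answer: Final position: (row=1, col=12), facing East

Derivation:
Start: (row=3, col=8), facing East
  R: turn right, now facing South
  L: turn left, now facing East
  L: turn left, now facing North
  F3: move forward 2/3 (blocked), now at (row=1, col=8)
  F4: move forward 0/4 (blocked), now at (row=1, col=8)
  L: turn left, now facing West
  R: turn right, now facing North
  F3: move forward 0/3 (blocked), now at (row=1, col=8)
  R: turn right, now facing East
  F4: move forward 4, now at (row=1, col=12)
Final: (row=1, col=12), facing East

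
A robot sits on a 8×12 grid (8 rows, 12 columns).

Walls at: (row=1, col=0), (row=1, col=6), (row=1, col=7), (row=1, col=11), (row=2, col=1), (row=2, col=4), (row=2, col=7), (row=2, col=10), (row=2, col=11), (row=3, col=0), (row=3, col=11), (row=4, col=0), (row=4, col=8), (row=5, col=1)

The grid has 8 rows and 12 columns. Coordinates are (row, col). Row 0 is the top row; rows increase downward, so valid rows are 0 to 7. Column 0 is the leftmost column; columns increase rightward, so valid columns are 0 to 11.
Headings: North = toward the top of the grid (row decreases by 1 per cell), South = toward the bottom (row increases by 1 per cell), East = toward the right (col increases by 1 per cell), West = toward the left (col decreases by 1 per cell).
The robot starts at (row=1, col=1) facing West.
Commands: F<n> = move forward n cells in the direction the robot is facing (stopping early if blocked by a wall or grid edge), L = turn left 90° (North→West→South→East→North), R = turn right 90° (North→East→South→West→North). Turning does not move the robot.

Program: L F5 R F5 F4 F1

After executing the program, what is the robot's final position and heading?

Start: (row=1, col=1), facing West
  L: turn left, now facing South
  F5: move forward 0/5 (blocked), now at (row=1, col=1)
  R: turn right, now facing West
  F5: move forward 0/5 (blocked), now at (row=1, col=1)
  F4: move forward 0/4 (blocked), now at (row=1, col=1)
  F1: move forward 0/1 (blocked), now at (row=1, col=1)
Final: (row=1, col=1), facing West

Answer: Final position: (row=1, col=1), facing West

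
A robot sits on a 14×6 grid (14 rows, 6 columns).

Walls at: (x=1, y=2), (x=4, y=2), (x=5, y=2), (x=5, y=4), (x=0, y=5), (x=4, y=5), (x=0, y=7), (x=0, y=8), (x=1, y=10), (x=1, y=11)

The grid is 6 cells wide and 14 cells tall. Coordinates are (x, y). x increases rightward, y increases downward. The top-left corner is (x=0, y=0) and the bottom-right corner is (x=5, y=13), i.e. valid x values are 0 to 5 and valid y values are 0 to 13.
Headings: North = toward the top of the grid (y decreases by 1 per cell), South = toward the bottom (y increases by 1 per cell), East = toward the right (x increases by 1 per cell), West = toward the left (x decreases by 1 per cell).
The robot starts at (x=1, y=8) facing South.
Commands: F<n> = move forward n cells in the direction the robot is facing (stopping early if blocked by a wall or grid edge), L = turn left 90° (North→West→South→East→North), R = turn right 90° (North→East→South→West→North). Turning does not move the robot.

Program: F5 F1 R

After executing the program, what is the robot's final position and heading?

Answer: Final position: (x=1, y=9), facing West

Derivation:
Start: (x=1, y=8), facing South
  F5: move forward 1/5 (blocked), now at (x=1, y=9)
  F1: move forward 0/1 (blocked), now at (x=1, y=9)
  R: turn right, now facing West
Final: (x=1, y=9), facing West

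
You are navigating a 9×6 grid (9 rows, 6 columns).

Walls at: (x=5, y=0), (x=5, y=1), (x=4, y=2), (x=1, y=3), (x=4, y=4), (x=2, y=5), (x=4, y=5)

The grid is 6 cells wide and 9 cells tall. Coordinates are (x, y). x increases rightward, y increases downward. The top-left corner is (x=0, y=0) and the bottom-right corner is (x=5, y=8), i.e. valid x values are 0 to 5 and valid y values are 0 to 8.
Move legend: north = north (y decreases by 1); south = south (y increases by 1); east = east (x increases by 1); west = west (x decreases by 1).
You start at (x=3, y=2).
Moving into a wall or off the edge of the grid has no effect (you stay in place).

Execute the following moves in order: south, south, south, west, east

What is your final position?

Answer: Final position: (x=3, y=5)

Derivation:
Start: (x=3, y=2)
  south (south): (x=3, y=2) -> (x=3, y=3)
  south (south): (x=3, y=3) -> (x=3, y=4)
  south (south): (x=3, y=4) -> (x=3, y=5)
  west (west): blocked, stay at (x=3, y=5)
  east (east): blocked, stay at (x=3, y=5)
Final: (x=3, y=5)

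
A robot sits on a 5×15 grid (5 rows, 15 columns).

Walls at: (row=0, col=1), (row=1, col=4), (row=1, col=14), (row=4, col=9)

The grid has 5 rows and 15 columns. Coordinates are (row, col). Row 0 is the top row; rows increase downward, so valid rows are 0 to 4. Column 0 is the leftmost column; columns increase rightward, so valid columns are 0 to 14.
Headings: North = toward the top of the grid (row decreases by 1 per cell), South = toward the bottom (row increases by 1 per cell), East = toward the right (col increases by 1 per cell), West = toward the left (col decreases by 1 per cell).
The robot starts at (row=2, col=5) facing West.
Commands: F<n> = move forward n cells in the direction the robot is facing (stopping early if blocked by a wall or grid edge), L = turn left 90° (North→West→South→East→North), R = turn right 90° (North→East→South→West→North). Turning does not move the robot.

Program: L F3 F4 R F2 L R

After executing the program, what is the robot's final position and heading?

Answer: Final position: (row=4, col=3), facing West

Derivation:
Start: (row=2, col=5), facing West
  L: turn left, now facing South
  F3: move forward 2/3 (blocked), now at (row=4, col=5)
  F4: move forward 0/4 (blocked), now at (row=4, col=5)
  R: turn right, now facing West
  F2: move forward 2, now at (row=4, col=3)
  L: turn left, now facing South
  R: turn right, now facing West
Final: (row=4, col=3), facing West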